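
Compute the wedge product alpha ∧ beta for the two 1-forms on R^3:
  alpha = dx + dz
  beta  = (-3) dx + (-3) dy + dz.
alpha ∧ beta = (-3) dx ∧ dy + (4) dx ∧ dz + (3) dy ∧ dz

Distribute the wedge, using dx_i ∧ dx_j = -dx_j ∧ dx_i and dx_i ∧ dx_i = 0. For each pair (i, j) with i < j, the coefficient of dx_i ∧ dx_j in alpha ∧ beta is (alpha_i * beta_j - alpha_j * beta_i). Collecting: alpha ∧ beta = (-3) dx ∧ dy + (4) dx ∧ dz + (3) dy ∧ dz.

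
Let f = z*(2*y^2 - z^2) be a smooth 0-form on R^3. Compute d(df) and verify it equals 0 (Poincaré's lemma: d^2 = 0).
d(df) = 0

Step 1: df = sum_i (∂f/∂x_i) dx_i = (0) dx + (4*y*z) dy + (2*y^2 - 3*z^2) dz.
Step 2: Apply d again. Using the 1-form formula, the coefficient of dx ∧ dy in d(df) is ∂^2 f/∂x ∂y - ∂^2 f/∂y ∂x = (0) - (0) = 0 (equality of mixed partials for smooth f).
Similarly for dx ∧ dz and dy ∧ dz — all coefficients vanish. So d(df) = 0.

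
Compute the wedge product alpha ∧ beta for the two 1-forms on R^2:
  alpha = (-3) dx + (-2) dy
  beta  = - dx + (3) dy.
alpha ∧ beta = (-11) dx ∧ dy

Distribute the wedge, using dx_i ∧ dx_j = -dx_j ∧ dx_i and dx_i ∧ dx_i = 0. For each pair (i, j) with i < j, the coefficient of dx_i ∧ dx_j in alpha ∧ beta is (alpha_i * beta_j - alpha_j * beta_i). Collecting: alpha ∧ beta = (-11) dx ∧ dy.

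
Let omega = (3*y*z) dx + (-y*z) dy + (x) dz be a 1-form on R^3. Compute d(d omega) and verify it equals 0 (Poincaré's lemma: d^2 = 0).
d(d omega) = 0

Step 1: d omega = sum_{i<j} (∂f_j/∂x_i - ∂f_i/∂x_j) dx_i ∧ dx_j:
  coeff of dx ∧ dy: -3*z
  coeff of dx ∧ dz: 1 - 3*y
  coeff of dy ∧ dz: y
Step 2: Apply d again to each 2-form coefficient. The only possible 3-form in R^3 is dx ∧ dy ∧ dz, with coefficient
  ∂(coeff of dy∧dz)/∂x - ∂(coeff of dx∧dz)/∂y + ∂(coeff of dx∧dy)/∂z
  = ∂/∂x (y) - ∂/∂y (1 - 3*y) + ∂/∂z (-3*z).
Each of these terms simplifies to sums of mixed partials that cancel in pairs. The result is 0 (by equality of mixed partials for smooth functions — Schwarz / Clairaut).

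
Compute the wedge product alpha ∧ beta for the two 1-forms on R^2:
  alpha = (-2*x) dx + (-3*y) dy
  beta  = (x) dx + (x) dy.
alpha ∧ beta = (x*(-2*x + 3*y)) dx ∧ dy

Distribute the wedge, using dx_i ∧ dx_j = -dx_j ∧ dx_i and dx_i ∧ dx_i = 0. For each pair (i, j) with i < j, the coefficient of dx_i ∧ dx_j in alpha ∧ beta is (alpha_i * beta_j - alpha_j * beta_i). Collecting: alpha ∧ beta = (x*(-2*x + 3*y)) dx ∧ dy.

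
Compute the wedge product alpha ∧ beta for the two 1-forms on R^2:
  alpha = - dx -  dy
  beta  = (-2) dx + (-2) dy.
alpha ∧ beta = 0

Distribute the wedge, using dx_i ∧ dx_j = -dx_j ∧ dx_i and dx_i ∧ dx_i = 0. For each pair (i, j) with i < j, the coefficient of dx_i ∧ dx_j in alpha ∧ beta is (alpha_i * beta_j - alpha_j * beta_i). Collecting: alpha ∧ beta = 0.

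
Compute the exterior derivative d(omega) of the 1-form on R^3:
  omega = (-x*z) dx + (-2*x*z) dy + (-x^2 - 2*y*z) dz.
d(omega) = (-2*z) dx ∧ dy + (-x) dx ∧ dz + (2*x - 2*z) dy ∧ dz

For a 1-form omega = sum_i f_i dx_i, the exterior derivative is
  d(omega) = sum_{i < j} (∂f_j/∂x_i - ∂f_i/∂x_j) dx_i ∧ dx_j.
  coefficient of dx ∧ dy: ∂f_2/∂x - ∂f_1/∂y = ∂(-2*x*z)/∂x - ∂(-x*z)/∂y = -2*z
  coefficient of dx ∧ dz: ∂f_3/∂x - ∂f_1/∂z = ∂(-x^2 - 2*y*z)/∂x - ∂(-x*z)/∂z = -x
  coefficient of dy ∧ dz: ∂f_3/∂y - ∂f_2/∂z = ∂(-x^2 - 2*y*z)/∂y - ∂(-2*x*z)/∂z = 2*x - 2*z
Assembling: d(omega) = (-2*z) dx ∧ dy + (-x) dx ∧ dz + (2*x - 2*z) dy ∧ dz.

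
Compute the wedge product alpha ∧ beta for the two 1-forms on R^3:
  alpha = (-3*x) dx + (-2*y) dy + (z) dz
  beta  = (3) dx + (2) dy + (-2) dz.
alpha ∧ beta = (-6*x + 6*y) dx ∧ dy + (6*x - 3*z) dx ∧ dz + (4*y - 2*z) dy ∧ dz

Distribute the wedge, using dx_i ∧ dx_j = -dx_j ∧ dx_i and dx_i ∧ dx_i = 0. For each pair (i, j) with i < j, the coefficient of dx_i ∧ dx_j in alpha ∧ beta is (alpha_i * beta_j - alpha_j * beta_i). Collecting: alpha ∧ beta = (-6*x + 6*y) dx ∧ dy + (6*x - 3*z) dx ∧ dz + (4*y - 2*z) dy ∧ dz.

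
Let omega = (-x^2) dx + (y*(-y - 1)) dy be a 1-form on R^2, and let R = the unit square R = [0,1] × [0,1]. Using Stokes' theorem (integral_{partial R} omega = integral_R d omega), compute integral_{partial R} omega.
integral_(partial R) omega = 0

Stokes: integral_partial_R omega = integral_R d omega with d omega = (∂Q/∂x - ∂P/∂y) dx ∧ dy.
  ∂Q/∂x = 0
  ∂P/∂y = 0
  integrand = ∂Q/∂x - ∂P/∂y = 0.
Integrating over R: integral_0^1 integral_0^1 (0) dx dy = 0.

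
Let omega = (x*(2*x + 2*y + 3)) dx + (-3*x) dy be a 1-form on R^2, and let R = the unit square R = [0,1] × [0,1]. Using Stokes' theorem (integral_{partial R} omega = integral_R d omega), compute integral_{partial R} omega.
integral_(partial R) omega = -4

Stokes: integral_partial_R omega = integral_R d omega with d omega = (∂Q/∂x - ∂P/∂y) dx ∧ dy.
  ∂Q/∂x = -3
  ∂P/∂y = 2*x
  integrand = ∂Q/∂x - ∂P/∂y = -2*x - 3.
Integrating over R: integral_0^1 integral_0^1 (-2*x - 3) dx dy = -4.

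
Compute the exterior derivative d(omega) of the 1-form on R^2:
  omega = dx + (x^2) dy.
d(omega) = (2*x) dx ∧ dy

For a 1-form omega = sum_i f_i dx_i, the exterior derivative is
  d(omega) = sum_{i < j} (∂f_j/∂x_i - ∂f_i/∂x_j) dx_i ∧ dx_j.
  coefficient of dx ∧ dy: ∂f_2/∂x - ∂f_1/∂y = ∂(x^2)/∂x - ∂(1)/∂y = 2*x
Assembling: d(omega) = (2*x) dx ∧ dy.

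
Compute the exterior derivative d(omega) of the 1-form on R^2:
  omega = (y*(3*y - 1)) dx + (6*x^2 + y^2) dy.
d(omega) = (12*x - 6*y + 1) dx ∧ dy

For a 1-form omega = sum_i f_i dx_i, the exterior derivative is
  d(omega) = sum_{i < j} (∂f_j/∂x_i - ∂f_i/∂x_j) dx_i ∧ dx_j.
  coefficient of dx ∧ dy: ∂f_2/∂x - ∂f_1/∂y = ∂(6*x^2 + y^2)/∂x - ∂(y*(3*y - 1))/∂y = 12*x - 6*y + 1
Assembling: d(omega) = (12*x - 6*y + 1) dx ∧ dy.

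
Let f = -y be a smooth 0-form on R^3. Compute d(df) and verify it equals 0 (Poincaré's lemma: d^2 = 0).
d(df) = 0

Step 1: df = sum_i (∂f/∂x_i) dx_i = (0) dx + (-1) dy + (0) dz.
Step 2: Apply d again. Using the 1-form formula, the coefficient of dx ∧ dy in d(df) is ∂^2 f/∂x ∂y - ∂^2 f/∂y ∂x = (0) - (0) = 0 (equality of mixed partials for smooth f).
Similarly for dx ∧ dz and dy ∧ dz — all coefficients vanish. So d(df) = 0.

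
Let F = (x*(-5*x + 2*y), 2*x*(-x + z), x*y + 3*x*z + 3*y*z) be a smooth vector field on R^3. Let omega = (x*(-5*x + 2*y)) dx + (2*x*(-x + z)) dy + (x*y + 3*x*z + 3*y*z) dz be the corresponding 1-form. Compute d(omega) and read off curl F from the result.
d(omega) = (-x + 3*z) dy ∧ dz + (-y - 3*z) dz ∧ dx + (-6*x + 2*z) dx ∧ dy; curl F = (-x + 3*z, -y - 3*z, -6*x + 2*z)

d omega = sum_{i<j} (∂f_j/∂x_i - ∂f_i/∂x_j) dx_i ∧ dx_j. Under the identification (dy ∧ dz, dz ∧ dx, dx ∧ dy) ↔ (e_x, e_y, e_z), the coefficients are exactly the components of curl F. Compute:
  ∂R/∂y - ∂Q/∂z = (x + 3*z) - (2*x) = -x + 3*z
  ∂P/∂z - ∂R/∂x = (0) - (y + 3*z) = -y - 3*z
  ∂Q/∂x - ∂P/∂y = (-4*x + 2*z) - (2*x) = -6*x + 2*z.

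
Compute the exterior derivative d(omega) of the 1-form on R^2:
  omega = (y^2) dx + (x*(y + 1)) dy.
d(omega) = (1 - y) dx ∧ dy

For a 1-form omega = sum_i f_i dx_i, the exterior derivative is
  d(omega) = sum_{i < j} (∂f_j/∂x_i - ∂f_i/∂x_j) dx_i ∧ dx_j.
  coefficient of dx ∧ dy: ∂f_2/∂x - ∂f_1/∂y = ∂(x*(y + 1))/∂x - ∂(y^2)/∂y = 1 - y
Assembling: d(omega) = (1 - y) dx ∧ dy.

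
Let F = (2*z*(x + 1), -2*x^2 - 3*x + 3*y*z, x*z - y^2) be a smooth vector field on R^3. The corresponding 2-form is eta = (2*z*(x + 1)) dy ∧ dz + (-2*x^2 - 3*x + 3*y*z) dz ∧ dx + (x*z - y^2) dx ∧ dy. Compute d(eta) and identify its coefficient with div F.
d(eta) = (x + 5*z) dx ∧ dy ∧ dz; div F = x + 5*z

For a 2-form in R^3 of the form above, applying d gives a 3-form with coefficient ∂P/∂x + ∂Q/∂y + ∂R/∂z:
  ∂P/∂x = 2*z
  ∂Q/∂y = 3*z
  ∂R/∂z = x
Sum = x + 5*z, which is exactly div F.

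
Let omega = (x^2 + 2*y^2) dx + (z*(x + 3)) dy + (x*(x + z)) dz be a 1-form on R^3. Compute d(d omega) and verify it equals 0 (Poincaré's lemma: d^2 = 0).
d(d omega) = 0

Step 1: d omega = sum_{i<j} (∂f_j/∂x_i - ∂f_i/∂x_j) dx_i ∧ dx_j:
  coeff of dx ∧ dy: -4*y + z
  coeff of dx ∧ dz: 2*x + z
  coeff of dy ∧ dz: -x - 3
Step 2: Apply d again to each 2-form coefficient. The only possible 3-form in R^3 is dx ∧ dy ∧ dz, with coefficient
  ∂(coeff of dy∧dz)/∂x - ∂(coeff of dx∧dz)/∂y + ∂(coeff of dx∧dy)/∂z
  = ∂/∂x (-x - 3) - ∂/∂y (2*x + z) + ∂/∂z (-4*y + z).
Each of these terms simplifies to sums of mixed partials that cancel in pairs. The result is 0 (by equality of mixed partials for smooth functions — Schwarz / Clairaut).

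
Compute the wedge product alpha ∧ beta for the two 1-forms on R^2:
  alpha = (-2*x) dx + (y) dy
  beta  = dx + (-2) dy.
alpha ∧ beta = (4*x - y) dx ∧ dy

Distribute the wedge, using dx_i ∧ dx_j = -dx_j ∧ dx_i and dx_i ∧ dx_i = 0. For each pair (i, j) with i < j, the coefficient of dx_i ∧ dx_j in alpha ∧ beta is (alpha_i * beta_j - alpha_j * beta_i). Collecting: alpha ∧ beta = (4*x - y) dx ∧ dy.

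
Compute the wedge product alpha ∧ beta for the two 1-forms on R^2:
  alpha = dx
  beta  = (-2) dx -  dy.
alpha ∧ beta = (-1) dx ∧ dy

Distribute the wedge, using dx_i ∧ dx_j = -dx_j ∧ dx_i and dx_i ∧ dx_i = 0. For each pair (i, j) with i < j, the coefficient of dx_i ∧ dx_j in alpha ∧ beta is (alpha_i * beta_j - alpha_j * beta_i). Collecting: alpha ∧ beta = (-1) dx ∧ dy.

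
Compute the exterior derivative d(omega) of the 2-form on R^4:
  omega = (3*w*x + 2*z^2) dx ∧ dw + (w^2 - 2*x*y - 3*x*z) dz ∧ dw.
d(omega) = (-2*y - 7*z) dx ∧ dz ∧ dw + (-2*x) dy ∧ dz ∧ dw

For a 2-form omega = sum_{i<j} g_{ij} dx_i ∧ dx_j, the exterior derivative is
  d(omega) = sum_{i<j} d(g_{ij}) ∧ dx_i ∧ dx_j = sum_{i<j, k} (∂g_{ij}/∂x_k) dx_k ∧ dx_i ∧ dx_j.
Expand each term, using dx_k ∧ dx_i ∧ dx_j = sgn(permutation) dx_{(a)} ∧ dx_{(b)} ∧ dx_{(c)} with (a < b < c) sorted:
  d(3*w*x + 2*z^2) includes (∂/∂z)(3*w*x + 2*z^2) dz = (4*z) dz, which multiplied by dx ∧ dw gives (-4*z) dx ∧ dz ∧ dw
  d(w^2 - 2*x*y - 3*x*z) includes (∂/∂x)(w^2 - 2*x*y - 3*x*z) dx = (-2*y - 3*z) dx, which multiplied by dz ∧ dw gives (-2*y - 3*z) dx ∧ dz ∧ dw
  d(w^2 - 2*x*y - 3*x*z) includes (∂/∂y)(w^2 - 2*x*y - 3*x*z) dy = (-2*x) dy, which multiplied by dz ∧ dw gives (-2*x) dy ∧ dz ∧ dw
Collecting like 3-forms: d(omega) = (-2*y - 7*z) dx ∧ dz ∧ dw + (-2*x) dy ∧ dz ∧ dw.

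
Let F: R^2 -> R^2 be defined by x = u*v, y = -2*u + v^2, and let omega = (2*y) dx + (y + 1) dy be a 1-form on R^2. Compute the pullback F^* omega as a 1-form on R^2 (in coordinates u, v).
F^* omega = (-4*u*v + 4*u + 2*v^3 - 2*v^2 - 2) du + (-4*u^2 + 2*u*v^2 - 4*u*v + 2*v^3 + 2*v) dv

Using F^*(f dg) = (f ∘ F) d(g ∘ F), substitute each coordinate x_i by F_i(u, v) in f_i, and replace dx_i by d F_i = (∂F_i/∂u) du + (∂F_i/∂v) dv.
  For the x component: f_1(F) = -4*u + 2*v^2; d F_1 = (v) du + (u) dv
  For the y component: f_2(F) = -2*u + v^2 + 1; d F_2 = (-2) du + (2*v) dv
Combining and collecting du, dv coefficients:
  coeff of du: -4*u*v + 4*u + 2*v^3 - 2*v^2 - 2
  coeff of dv: -4*u^2 + 2*u*v^2 - 4*u*v + 2*v^3 + 2*v
F^* omega = (-4*u*v + 4*u + 2*v^3 - 2*v^2 - 2) du + (-4*u^2 + 2*u*v^2 - 4*u*v + 2*v^3 + 2*v) dv.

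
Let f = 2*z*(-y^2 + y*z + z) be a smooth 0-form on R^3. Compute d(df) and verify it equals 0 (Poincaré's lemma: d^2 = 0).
d(df) = 0

Step 1: df = sum_i (∂f/∂x_i) dx_i = (0) dx + (2*z*(-2*y + z)) dy + (-2*y^2 + 4*y*z + 4*z) dz.
Step 2: Apply d again. Using the 1-form formula, the coefficient of dx ∧ dy in d(df) is ∂^2 f/∂x ∂y - ∂^2 f/∂y ∂x = (0) - (0) = 0 (equality of mixed partials for smooth f).
Similarly for dx ∧ dz and dy ∧ dz — all coefficients vanish. So d(df) = 0.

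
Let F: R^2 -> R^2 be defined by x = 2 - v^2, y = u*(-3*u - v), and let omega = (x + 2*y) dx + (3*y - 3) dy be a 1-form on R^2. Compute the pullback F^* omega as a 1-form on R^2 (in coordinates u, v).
F^* omega = (54*u^3 + 27*u^2*v + 3*u*v^2 + 18*u + 3*v) du + (9*u^3 + 15*u^2*v + 4*u*v^2 + 3*u + 2*v^3 - 4*v) dv

Using F^*(f dg) = (f ∘ F) d(g ∘ F), substitute each coordinate x_i by F_i(u, v) in f_i, and replace dx_i by d F_i = (∂F_i/∂u) du + (∂F_i/∂v) dv.
  For the x component: f_1(F) = -6*u^2 - 2*u*v - v^2 + 2; d F_1 = (0) du + (-2*v) dv
  For the y component: f_2(F) = -9*u^2 - 3*u*v - 3; d F_2 = (-6*u - v) du + (-u) dv
Combining and collecting du, dv coefficients:
  coeff of du: 54*u^3 + 27*u^2*v + 3*u*v^2 + 18*u + 3*v
  coeff of dv: 9*u^3 + 15*u^2*v + 4*u*v^2 + 3*u + 2*v^3 - 4*v
F^* omega = (54*u^3 + 27*u^2*v + 3*u*v^2 + 18*u + 3*v) du + (9*u^3 + 15*u^2*v + 4*u*v^2 + 3*u + 2*v^3 - 4*v) dv.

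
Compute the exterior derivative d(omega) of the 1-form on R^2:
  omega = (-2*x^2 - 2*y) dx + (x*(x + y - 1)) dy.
d(omega) = (2*x + y + 1) dx ∧ dy

For a 1-form omega = sum_i f_i dx_i, the exterior derivative is
  d(omega) = sum_{i < j} (∂f_j/∂x_i - ∂f_i/∂x_j) dx_i ∧ dx_j.
  coefficient of dx ∧ dy: ∂f_2/∂x - ∂f_1/∂y = ∂(x*(x + y - 1))/∂x - ∂(-2*x^2 - 2*y)/∂y = 2*x + y + 1
Assembling: d(omega) = (2*x + y + 1) dx ∧ dy.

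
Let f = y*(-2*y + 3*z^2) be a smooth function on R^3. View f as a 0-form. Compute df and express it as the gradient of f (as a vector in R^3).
df = (0) dx + (-4*y + 3*z^2) dy + (6*y*z) dz; grad f = (0, -4*y + 3*z^2, 6*y*z)

For a 0-form f, d f = (∂f/∂x) dx + (∂f/∂y) dy + (∂f/∂z) dz. The components of the vector representation are exactly the entries of grad f in Cartesian coordinates:
  ∂f/∂x = 0
  ∂f/∂y = -4*y + 3*z^2
  ∂f/∂z = 6*y*z.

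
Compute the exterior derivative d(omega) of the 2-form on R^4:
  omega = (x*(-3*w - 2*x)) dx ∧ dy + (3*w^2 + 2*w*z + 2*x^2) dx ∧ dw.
d(omega) = (-3*x) dx ∧ dy ∧ dw + (-2*w) dx ∧ dz ∧ dw

For a 2-form omega = sum_{i<j} g_{ij} dx_i ∧ dx_j, the exterior derivative is
  d(omega) = sum_{i<j} d(g_{ij}) ∧ dx_i ∧ dx_j = sum_{i<j, k} (∂g_{ij}/∂x_k) dx_k ∧ dx_i ∧ dx_j.
Expand each term, using dx_k ∧ dx_i ∧ dx_j = sgn(permutation) dx_{(a)} ∧ dx_{(b)} ∧ dx_{(c)} with (a < b < c) sorted:
  d(x*(-3*w - 2*x)) includes (∂/∂w)(x*(-3*w - 2*x)) dw = (-3*x) dw, which multiplied by dx ∧ dy gives (-3*x) dx ∧ dy ∧ dw
  d(3*w^2 + 2*w*z + 2*x^2) includes (∂/∂z)(3*w^2 + 2*w*z + 2*x^2) dz = (2*w) dz, which multiplied by dx ∧ dw gives (-2*w) dx ∧ dz ∧ dw
Collecting like 3-forms: d(omega) = (-3*x) dx ∧ dy ∧ dw + (-2*w) dx ∧ dz ∧ dw.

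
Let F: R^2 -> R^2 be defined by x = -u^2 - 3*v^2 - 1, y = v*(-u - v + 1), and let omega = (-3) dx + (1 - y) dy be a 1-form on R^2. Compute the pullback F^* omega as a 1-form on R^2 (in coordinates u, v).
F^* omega = (-u*v^2 + 6*u - v^3 + v^2 - v) du + (-u^2*v - 3*u*v^2 + 2*u*v - u - 2*v^3 + 3*v^2 + 15*v + 1) dv

Using F^*(f dg) = (f ∘ F) d(g ∘ F), substitute each coordinate x_i by F_i(u, v) in f_i, and replace dx_i by d F_i = (∂F_i/∂u) du + (∂F_i/∂v) dv.
  For the x component: f_1(F) = -3; d F_1 = (-2*u) du + (-6*v) dv
  For the y component: f_2(F) = u*v + v^2 - v + 1; d F_2 = (-v) du + (-u - 2*v + 1) dv
Combining and collecting du, dv coefficients:
  coeff of du: -u*v^2 + 6*u - v^3 + v^2 - v
  coeff of dv: -u^2*v - 3*u*v^2 + 2*u*v - u - 2*v^3 + 3*v^2 + 15*v + 1
F^* omega = (-u*v^2 + 6*u - v^3 + v^2 - v) du + (-u^2*v - 3*u*v^2 + 2*u*v - u - 2*v^3 + 3*v^2 + 15*v + 1) dv.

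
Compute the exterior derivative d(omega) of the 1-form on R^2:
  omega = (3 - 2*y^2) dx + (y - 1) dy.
d(omega) = (4*y) dx ∧ dy

For a 1-form omega = sum_i f_i dx_i, the exterior derivative is
  d(omega) = sum_{i < j} (∂f_j/∂x_i - ∂f_i/∂x_j) dx_i ∧ dx_j.
  coefficient of dx ∧ dy: ∂f_2/∂x - ∂f_1/∂y = ∂(y - 1)/∂x - ∂(3 - 2*y^2)/∂y = 4*y
Assembling: d(omega) = (4*y) dx ∧ dy.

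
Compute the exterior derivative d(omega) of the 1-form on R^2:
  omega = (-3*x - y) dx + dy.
d(omega) = (1) dx ∧ dy

For a 1-form omega = sum_i f_i dx_i, the exterior derivative is
  d(omega) = sum_{i < j} (∂f_j/∂x_i - ∂f_i/∂x_j) dx_i ∧ dx_j.
  coefficient of dx ∧ dy: ∂f_2/∂x - ∂f_1/∂y = ∂(1)/∂x - ∂(-3*x - y)/∂y = 1
Assembling: d(omega) = (1) dx ∧ dy.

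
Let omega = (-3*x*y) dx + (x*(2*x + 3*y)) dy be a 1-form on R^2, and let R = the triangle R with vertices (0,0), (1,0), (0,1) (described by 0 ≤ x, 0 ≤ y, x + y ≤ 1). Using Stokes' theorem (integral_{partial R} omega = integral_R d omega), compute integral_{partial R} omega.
integral_(partial R) omega = 5/3

Stokes: integral_partial_R omega = integral_R d omega with d omega = (∂Q/∂x - ∂P/∂y) dx ∧ dy.
  ∂Q/∂x = 4*x + 3*y
  ∂P/∂y = -3*x
  integrand = ∂Q/∂x - ∂P/∂y = 7*x + 3*y.
Integrating over R: integral_0^1 integral_0^{1-x} (7*x + 3*y) dy dx = 5/3.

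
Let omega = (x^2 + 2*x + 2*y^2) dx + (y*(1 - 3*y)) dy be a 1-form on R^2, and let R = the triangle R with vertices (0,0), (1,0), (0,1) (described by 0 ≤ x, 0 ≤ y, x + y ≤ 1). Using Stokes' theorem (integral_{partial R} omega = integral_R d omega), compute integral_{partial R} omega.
integral_(partial R) omega = -2/3

Stokes: integral_partial_R omega = integral_R d omega with d omega = (∂Q/∂x - ∂P/∂y) dx ∧ dy.
  ∂Q/∂x = 0
  ∂P/∂y = 4*y
  integrand = ∂Q/∂x - ∂P/∂y = -4*y.
Integrating over R: integral_0^1 integral_0^{1-x} (-4*y) dy dx = -2/3.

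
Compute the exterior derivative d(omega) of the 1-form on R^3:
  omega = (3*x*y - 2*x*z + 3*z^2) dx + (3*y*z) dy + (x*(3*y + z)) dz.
d(omega) = (-3*x) dx ∧ dy + (2*x + 3*y - 5*z) dx ∧ dz + (3*x - 3*y) dy ∧ dz

For a 1-form omega = sum_i f_i dx_i, the exterior derivative is
  d(omega) = sum_{i < j} (∂f_j/∂x_i - ∂f_i/∂x_j) dx_i ∧ dx_j.
  coefficient of dx ∧ dy: ∂f_2/∂x - ∂f_1/∂y = ∂(3*y*z)/∂x - ∂(3*x*y - 2*x*z + 3*z^2)/∂y = -3*x
  coefficient of dx ∧ dz: ∂f_3/∂x - ∂f_1/∂z = ∂(x*(3*y + z))/∂x - ∂(3*x*y - 2*x*z + 3*z^2)/∂z = 2*x + 3*y - 5*z
  coefficient of dy ∧ dz: ∂f_3/∂y - ∂f_2/∂z = ∂(x*(3*y + z))/∂y - ∂(3*y*z)/∂z = 3*x - 3*y
Assembling: d(omega) = (-3*x) dx ∧ dy + (2*x + 3*y - 5*z) dx ∧ dz + (3*x - 3*y) dy ∧ dz.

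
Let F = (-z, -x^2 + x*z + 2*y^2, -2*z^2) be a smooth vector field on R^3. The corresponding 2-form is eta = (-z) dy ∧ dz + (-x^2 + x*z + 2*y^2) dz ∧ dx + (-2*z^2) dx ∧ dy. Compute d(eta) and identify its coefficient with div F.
d(eta) = (4*y - 4*z) dx ∧ dy ∧ dz; div F = 4*y - 4*z

For a 2-form in R^3 of the form above, applying d gives a 3-form with coefficient ∂P/∂x + ∂Q/∂y + ∂R/∂z:
  ∂P/∂x = 0
  ∂Q/∂y = 4*y
  ∂R/∂z = -4*z
Sum = 4*y - 4*z, which is exactly div F.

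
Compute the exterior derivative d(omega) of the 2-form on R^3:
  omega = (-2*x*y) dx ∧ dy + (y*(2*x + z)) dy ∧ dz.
d(omega) = (2*y) dx ∧ dy ∧ dz

For a 2-form omega = sum_{i<j} g_{ij} dx_i ∧ dx_j, the exterior derivative is
  d(omega) = sum_{i<j} d(g_{ij}) ∧ dx_i ∧ dx_j = sum_{i<j, k} (∂g_{ij}/∂x_k) dx_k ∧ dx_i ∧ dx_j.
Expand each term, using dx_k ∧ dx_i ∧ dx_j = sgn(permutation) dx_{(a)} ∧ dx_{(b)} ∧ dx_{(c)} with (a < b < c) sorted:
  d(y*(2*x + z)) includes (∂/∂x)(y*(2*x + z)) dx = (2*y) dx, which multiplied by dy ∧ dz gives (2*y) dx ∧ dy ∧ dz
Collecting like 3-forms: d(omega) = (2*y) dx ∧ dy ∧ dz.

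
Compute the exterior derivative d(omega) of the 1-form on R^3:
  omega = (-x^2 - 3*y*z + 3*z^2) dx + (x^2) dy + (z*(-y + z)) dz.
d(omega) = (2*x + 3*z) dx ∧ dy + (3*y - 6*z) dx ∧ dz + (-z) dy ∧ dz

For a 1-form omega = sum_i f_i dx_i, the exterior derivative is
  d(omega) = sum_{i < j} (∂f_j/∂x_i - ∂f_i/∂x_j) dx_i ∧ dx_j.
  coefficient of dx ∧ dy: ∂f_2/∂x - ∂f_1/∂y = ∂(x^2)/∂x - ∂(-x^2 - 3*y*z + 3*z^2)/∂y = 2*x + 3*z
  coefficient of dx ∧ dz: ∂f_3/∂x - ∂f_1/∂z = ∂(z*(-y + z))/∂x - ∂(-x^2 - 3*y*z + 3*z^2)/∂z = 3*y - 6*z
  coefficient of dy ∧ dz: ∂f_3/∂y - ∂f_2/∂z = ∂(z*(-y + z))/∂y - ∂(x^2)/∂z = -z
Assembling: d(omega) = (2*x + 3*z) dx ∧ dy + (3*y - 6*z) dx ∧ dz + (-z) dy ∧ dz.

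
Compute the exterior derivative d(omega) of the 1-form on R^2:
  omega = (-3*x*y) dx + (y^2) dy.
d(omega) = (3*x) dx ∧ dy

For a 1-form omega = sum_i f_i dx_i, the exterior derivative is
  d(omega) = sum_{i < j} (∂f_j/∂x_i - ∂f_i/∂x_j) dx_i ∧ dx_j.
  coefficient of dx ∧ dy: ∂f_2/∂x - ∂f_1/∂y = ∂(y^2)/∂x - ∂(-3*x*y)/∂y = 3*x
Assembling: d(omega) = (3*x) dx ∧ dy.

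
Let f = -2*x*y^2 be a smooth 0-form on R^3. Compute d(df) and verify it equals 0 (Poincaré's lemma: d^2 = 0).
d(df) = 0

Step 1: df = sum_i (∂f/∂x_i) dx_i = (-2*y^2) dx + (-4*x*y) dy + (0) dz.
Step 2: Apply d again. Using the 1-form formula, the coefficient of dx ∧ dy in d(df) is ∂^2 f/∂x ∂y - ∂^2 f/∂y ∂x = (-4*y) - (-4*y) = 0 (equality of mixed partials for smooth f).
Similarly for dx ∧ dz and dy ∧ dz — all coefficients vanish. So d(df) = 0.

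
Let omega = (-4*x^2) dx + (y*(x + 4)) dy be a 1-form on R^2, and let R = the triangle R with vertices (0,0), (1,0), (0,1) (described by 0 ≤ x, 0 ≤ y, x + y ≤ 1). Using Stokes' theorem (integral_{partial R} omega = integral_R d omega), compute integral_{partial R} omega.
integral_(partial R) omega = 1/6

Stokes: integral_partial_R omega = integral_R d omega with d omega = (∂Q/∂x - ∂P/∂y) dx ∧ dy.
  ∂Q/∂x = y
  ∂P/∂y = 0
  integrand = ∂Q/∂x - ∂P/∂y = y.
Integrating over R: integral_0^1 integral_0^{1-x} (y) dy dx = 1/6.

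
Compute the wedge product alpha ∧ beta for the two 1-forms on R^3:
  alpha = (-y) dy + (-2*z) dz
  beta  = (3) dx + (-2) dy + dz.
alpha ∧ beta = (3*y) dx ∧ dy + (-y - 4*z) dy ∧ dz + (6*z) dx ∧ dz

Distribute the wedge, using dx_i ∧ dx_j = -dx_j ∧ dx_i and dx_i ∧ dx_i = 0. For each pair (i, j) with i < j, the coefficient of dx_i ∧ dx_j in alpha ∧ beta is (alpha_i * beta_j - alpha_j * beta_i). Collecting: alpha ∧ beta = (3*y) dx ∧ dy + (-y - 4*z) dy ∧ dz + (6*z) dx ∧ dz.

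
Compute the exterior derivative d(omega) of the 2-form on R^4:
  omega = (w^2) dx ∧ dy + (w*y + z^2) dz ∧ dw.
d(omega) = (2*w) dx ∧ dy ∧ dw + (w) dy ∧ dz ∧ dw

For a 2-form omega = sum_{i<j} g_{ij} dx_i ∧ dx_j, the exterior derivative is
  d(omega) = sum_{i<j} d(g_{ij}) ∧ dx_i ∧ dx_j = sum_{i<j, k} (∂g_{ij}/∂x_k) dx_k ∧ dx_i ∧ dx_j.
Expand each term, using dx_k ∧ dx_i ∧ dx_j = sgn(permutation) dx_{(a)} ∧ dx_{(b)} ∧ dx_{(c)} with (a < b < c) sorted:
  d(w^2) includes (∂/∂w)(w^2) dw = (2*w) dw, which multiplied by dx ∧ dy gives (2*w) dx ∧ dy ∧ dw
  d(w*y + z^2) includes (∂/∂y)(w*y + z^2) dy = (w) dy, which multiplied by dz ∧ dw gives (w) dy ∧ dz ∧ dw
Collecting like 3-forms: d(omega) = (2*w) dx ∧ dy ∧ dw + (w) dy ∧ dz ∧ dw.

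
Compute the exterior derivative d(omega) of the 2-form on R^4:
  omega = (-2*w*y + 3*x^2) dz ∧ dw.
d(omega) = (6*x) dx ∧ dz ∧ dw + (-2*w) dy ∧ dz ∧ dw

For a 2-form omega = sum_{i<j} g_{ij} dx_i ∧ dx_j, the exterior derivative is
  d(omega) = sum_{i<j} d(g_{ij}) ∧ dx_i ∧ dx_j = sum_{i<j, k} (∂g_{ij}/∂x_k) dx_k ∧ dx_i ∧ dx_j.
Expand each term, using dx_k ∧ dx_i ∧ dx_j = sgn(permutation) dx_{(a)} ∧ dx_{(b)} ∧ dx_{(c)} with (a < b < c) sorted:
  d(-2*w*y + 3*x^2) includes (∂/∂x)(-2*w*y + 3*x^2) dx = (6*x) dx, which multiplied by dz ∧ dw gives (6*x) dx ∧ dz ∧ dw
  d(-2*w*y + 3*x^2) includes (∂/∂y)(-2*w*y + 3*x^2) dy = (-2*w) dy, which multiplied by dz ∧ dw gives (-2*w) dy ∧ dz ∧ dw
Collecting like 3-forms: d(omega) = (6*x) dx ∧ dz ∧ dw + (-2*w) dy ∧ dz ∧ dw.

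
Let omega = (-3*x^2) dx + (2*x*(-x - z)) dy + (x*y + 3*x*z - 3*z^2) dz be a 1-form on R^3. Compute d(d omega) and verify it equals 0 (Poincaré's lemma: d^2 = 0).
d(d omega) = 0

Step 1: d omega = sum_{i<j} (∂f_j/∂x_i - ∂f_i/∂x_j) dx_i ∧ dx_j:
  coeff of dx ∧ dy: -4*x - 2*z
  coeff of dx ∧ dz: y + 3*z
  coeff of dy ∧ dz: 3*x
Step 2: Apply d again to each 2-form coefficient. The only possible 3-form in R^3 is dx ∧ dy ∧ dz, with coefficient
  ∂(coeff of dy∧dz)/∂x - ∂(coeff of dx∧dz)/∂y + ∂(coeff of dx∧dy)/∂z
  = ∂/∂x (3*x) - ∂/∂y (y + 3*z) + ∂/∂z (-4*x - 2*z).
Each of these terms simplifies to sums of mixed partials that cancel in pairs. The result is 0 (by equality of mixed partials for smooth functions — Schwarz / Clairaut).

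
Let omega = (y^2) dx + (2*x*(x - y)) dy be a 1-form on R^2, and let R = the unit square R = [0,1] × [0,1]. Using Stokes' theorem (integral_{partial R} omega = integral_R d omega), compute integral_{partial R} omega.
integral_(partial R) omega = 0

Stokes: integral_partial_R omega = integral_R d omega with d omega = (∂Q/∂x - ∂P/∂y) dx ∧ dy.
  ∂Q/∂x = 4*x - 2*y
  ∂P/∂y = 2*y
  integrand = ∂Q/∂x - ∂P/∂y = 4*x - 4*y.
Integrating over R: integral_0^1 integral_0^1 (4*x - 4*y) dx dy = 0.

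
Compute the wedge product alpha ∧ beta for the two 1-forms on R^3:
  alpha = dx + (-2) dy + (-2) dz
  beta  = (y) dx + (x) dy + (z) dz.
alpha ∧ beta = (x + 2*y) dx ∧ dy + (2*y + z) dx ∧ dz + (2*x - 2*z) dy ∧ dz

Distribute the wedge, using dx_i ∧ dx_j = -dx_j ∧ dx_i and dx_i ∧ dx_i = 0. For each pair (i, j) with i < j, the coefficient of dx_i ∧ dx_j in alpha ∧ beta is (alpha_i * beta_j - alpha_j * beta_i). Collecting: alpha ∧ beta = (x + 2*y) dx ∧ dy + (2*y + z) dx ∧ dz + (2*x - 2*z) dy ∧ dz.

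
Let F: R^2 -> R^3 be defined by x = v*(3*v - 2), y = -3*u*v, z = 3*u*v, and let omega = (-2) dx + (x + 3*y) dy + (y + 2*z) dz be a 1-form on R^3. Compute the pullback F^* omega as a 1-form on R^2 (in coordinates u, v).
F^* omega = (v^2*(36*u - 9*v + 6)) du + (36*u^2*v - 9*u*v^2 + 6*u*v - 12*v + 4) dv

Using F^*(f dg) = (f ∘ F) d(g ∘ F), substitute each coordinate x_i by F_i(u, v) in f_i, and replace dx_i by d F_i = (∂F_i/∂u) du + (∂F_i/∂v) dv.
  For the x component: f_1(F) = -2; d F_1 = (0) du + (6*v - 2) dv
  For the y component: f_2(F) = v*(-9*u + 3*v - 2); d F_2 = (-3*v) du + (-3*u) dv
  For the z component: f_3(F) = 3*u*v; d F_3 = (3*v) du + (3*u) dv
Combining and collecting du, dv coefficients:
  coeff of du: v^2*(36*u - 9*v + 6)
  coeff of dv: 36*u^2*v - 9*u*v^2 + 6*u*v - 12*v + 4
F^* omega = (v^2*(36*u - 9*v + 6)) du + (36*u^2*v - 9*u*v^2 + 6*u*v - 12*v + 4) dv.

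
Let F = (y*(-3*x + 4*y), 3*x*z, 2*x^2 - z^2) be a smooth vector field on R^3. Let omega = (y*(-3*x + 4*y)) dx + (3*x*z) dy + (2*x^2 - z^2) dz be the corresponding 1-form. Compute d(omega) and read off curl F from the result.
d(omega) = (-3*x) dy ∧ dz + (-4*x) dz ∧ dx + (3*x - 8*y + 3*z) dx ∧ dy; curl F = (-3*x, -4*x, 3*x - 8*y + 3*z)

d omega = sum_{i<j} (∂f_j/∂x_i - ∂f_i/∂x_j) dx_i ∧ dx_j. Under the identification (dy ∧ dz, dz ∧ dx, dx ∧ dy) ↔ (e_x, e_y, e_z), the coefficients are exactly the components of curl F. Compute:
  ∂R/∂y - ∂Q/∂z = (0) - (3*x) = -3*x
  ∂P/∂z - ∂R/∂x = (0) - (4*x) = -4*x
  ∂Q/∂x - ∂P/∂y = (3*z) - (-3*x + 8*y) = 3*x - 8*y + 3*z.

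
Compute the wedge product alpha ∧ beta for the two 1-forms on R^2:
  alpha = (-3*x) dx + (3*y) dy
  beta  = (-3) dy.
alpha ∧ beta = (9*x) dx ∧ dy

Distribute the wedge, using dx_i ∧ dx_j = -dx_j ∧ dx_i and dx_i ∧ dx_i = 0. For each pair (i, j) with i < j, the coefficient of dx_i ∧ dx_j in alpha ∧ beta is (alpha_i * beta_j - alpha_j * beta_i). Collecting: alpha ∧ beta = (9*x) dx ∧ dy.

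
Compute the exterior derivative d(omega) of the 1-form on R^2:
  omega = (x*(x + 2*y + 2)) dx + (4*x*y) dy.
d(omega) = (-2*x + 4*y) dx ∧ dy

For a 1-form omega = sum_i f_i dx_i, the exterior derivative is
  d(omega) = sum_{i < j} (∂f_j/∂x_i - ∂f_i/∂x_j) dx_i ∧ dx_j.
  coefficient of dx ∧ dy: ∂f_2/∂x - ∂f_1/∂y = ∂(4*x*y)/∂x - ∂(x*(x + 2*y + 2))/∂y = -2*x + 4*y
Assembling: d(omega) = (-2*x + 4*y) dx ∧ dy.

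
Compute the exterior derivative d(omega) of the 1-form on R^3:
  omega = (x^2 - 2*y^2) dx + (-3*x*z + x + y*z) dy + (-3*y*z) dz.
d(omega) = (4*y - 3*z + 1) dx ∧ dy + (3*x - y - 3*z) dy ∧ dz

For a 1-form omega = sum_i f_i dx_i, the exterior derivative is
  d(omega) = sum_{i < j} (∂f_j/∂x_i - ∂f_i/∂x_j) dx_i ∧ dx_j.
  coefficient of dx ∧ dy: ∂f_2/∂x - ∂f_1/∂y = ∂(-3*x*z + x + y*z)/∂x - ∂(x^2 - 2*y^2)/∂y = 4*y - 3*z + 1
  coefficient of dy ∧ dz: ∂f_3/∂y - ∂f_2/∂z = ∂(-3*y*z)/∂y - ∂(-3*x*z + x + y*z)/∂z = 3*x - y - 3*z
Assembling: d(omega) = (4*y - 3*z + 1) dx ∧ dy + (3*x - y - 3*z) dy ∧ dz.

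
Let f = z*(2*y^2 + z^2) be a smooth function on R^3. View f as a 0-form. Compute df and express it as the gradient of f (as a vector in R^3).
df = (0) dx + (4*y*z) dy + (2*y^2 + 3*z^2) dz; grad f = (0, 4*y*z, 2*y^2 + 3*z^2)

For a 0-form f, d f = (∂f/∂x) dx + (∂f/∂y) dy + (∂f/∂z) dz. The components of the vector representation are exactly the entries of grad f in Cartesian coordinates:
  ∂f/∂x = 0
  ∂f/∂y = 4*y*z
  ∂f/∂z = 2*y^2 + 3*z^2.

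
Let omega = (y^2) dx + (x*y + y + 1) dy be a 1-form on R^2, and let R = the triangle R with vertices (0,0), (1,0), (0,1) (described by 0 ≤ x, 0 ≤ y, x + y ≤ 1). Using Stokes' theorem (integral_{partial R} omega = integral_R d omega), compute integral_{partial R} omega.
integral_(partial R) omega = -1/6

Stokes: integral_partial_R omega = integral_R d omega with d omega = (∂Q/∂x - ∂P/∂y) dx ∧ dy.
  ∂Q/∂x = y
  ∂P/∂y = 2*y
  integrand = ∂Q/∂x - ∂P/∂y = -y.
Integrating over R: integral_0^1 integral_0^{1-x} (-y) dy dx = -1/6.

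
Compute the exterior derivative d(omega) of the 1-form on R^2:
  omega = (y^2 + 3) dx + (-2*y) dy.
d(omega) = (-2*y) dx ∧ dy

For a 1-form omega = sum_i f_i dx_i, the exterior derivative is
  d(omega) = sum_{i < j} (∂f_j/∂x_i - ∂f_i/∂x_j) dx_i ∧ dx_j.
  coefficient of dx ∧ dy: ∂f_2/∂x - ∂f_1/∂y = ∂(-2*y)/∂x - ∂(y^2 + 3)/∂y = -2*y
Assembling: d(omega) = (-2*y) dx ∧ dy.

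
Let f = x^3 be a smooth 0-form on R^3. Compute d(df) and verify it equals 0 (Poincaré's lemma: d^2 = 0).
d(df) = 0

Step 1: df = sum_i (∂f/∂x_i) dx_i = (3*x^2) dx + (0) dy + (0) dz.
Step 2: Apply d again. Using the 1-form formula, the coefficient of dx ∧ dy in d(df) is ∂^2 f/∂x ∂y - ∂^2 f/∂y ∂x = (0) - (0) = 0 (equality of mixed partials for smooth f).
Similarly for dx ∧ dz and dy ∧ dz — all coefficients vanish. So d(df) = 0.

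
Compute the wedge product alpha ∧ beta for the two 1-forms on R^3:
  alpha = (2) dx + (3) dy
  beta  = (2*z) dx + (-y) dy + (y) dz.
alpha ∧ beta = (-2*y - 6*z) dx ∧ dy + (2*y) dx ∧ dz + (3*y) dy ∧ dz

Distribute the wedge, using dx_i ∧ dx_j = -dx_j ∧ dx_i and dx_i ∧ dx_i = 0. For each pair (i, j) with i < j, the coefficient of dx_i ∧ dx_j in alpha ∧ beta is (alpha_i * beta_j - alpha_j * beta_i). Collecting: alpha ∧ beta = (-2*y - 6*z) dx ∧ dy + (2*y) dx ∧ dz + (3*y) dy ∧ dz.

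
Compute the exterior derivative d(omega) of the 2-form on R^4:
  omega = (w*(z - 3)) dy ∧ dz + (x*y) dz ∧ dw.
d(omega) = (x + z - 3) dy ∧ dz ∧ dw + (y) dx ∧ dz ∧ dw

For a 2-form omega = sum_{i<j} g_{ij} dx_i ∧ dx_j, the exterior derivative is
  d(omega) = sum_{i<j} d(g_{ij}) ∧ dx_i ∧ dx_j = sum_{i<j, k} (∂g_{ij}/∂x_k) dx_k ∧ dx_i ∧ dx_j.
Expand each term, using dx_k ∧ dx_i ∧ dx_j = sgn(permutation) dx_{(a)} ∧ dx_{(b)} ∧ dx_{(c)} with (a < b < c) sorted:
  d(w*(z - 3)) includes (∂/∂w)(w*(z - 3)) dw = (z - 3) dw, which multiplied by dy ∧ dz gives (z - 3) dy ∧ dz ∧ dw
  d(x*y) includes (∂/∂x)(x*y) dx = (y) dx, which multiplied by dz ∧ dw gives (y) dx ∧ dz ∧ dw
  d(x*y) includes (∂/∂y)(x*y) dy = (x) dy, which multiplied by dz ∧ dw gives (x) dy ∧ dz ∧ dw
Collecting like 3-forms: d(omega) = (x + z - 3) dy ∧ dz ∧ dw + (y) dx ∧ dz ∧ dw.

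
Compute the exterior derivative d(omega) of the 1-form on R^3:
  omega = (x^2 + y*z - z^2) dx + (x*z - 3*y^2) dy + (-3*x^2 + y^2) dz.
d(omega) = (-6*x - y + 2*z) dx ∧ dz + (-x + 2*y) dy ∧ dz

For a 1-form omega = sum_i f_i dx_i, the exterior derivative is
  d(omega) = sum_{i < j} (∂f_j/∂x_i - ∂f_i/∂x_j) dx_i ∧ dx_j.
  coefficient of dx ∧ dz: ∂f_3/∂x - ∂f_1/∂z = ∂(-3*x^2 + y^2)/∂x - ∂(x^2 + y*z - z^2)/∂z = -6*x - y + 2*z
  coefficient of dy ∧ dz: ∂f_3/∂y - ∂f_2/∂z = ∂(-3*x^2 + y^2)/∂y - ∂(x*z - 3*y^2)/∂z = -x + 2*y
Assembling: d(omega) = (-6*x - y + 2*z) dx ∧ dz + (-x + 2*y) dy ∧ dz.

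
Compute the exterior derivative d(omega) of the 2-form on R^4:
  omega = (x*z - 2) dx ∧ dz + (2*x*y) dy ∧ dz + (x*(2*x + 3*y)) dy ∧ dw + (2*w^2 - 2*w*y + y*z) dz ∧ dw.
d(omega) = (2*y) dx ∧ dy ∧ dz + (4*x + 3*y) dx ∧ dy ∧ dw + (-2*w + z) dy ∧ dz ∧ dw

For a 2-form omega = sum_{i<j} g_{ij} dx_i ∧ dx_j, the exterior derivative is
  d(omega) = sum_{i<j} d(g_{ij}) ∧ dx_i ∧ dx_j = sum_{i<j, k} (∂g_{ij}/∂x_k) dx_k ∧ dx_i ∧ dx_j.
Expand each term, using dx_k ∧ dx_i ∧ dx_j = sgn(permutation) dx_{(a)} ∧ dx_{(b)} ∧ dx_{(c)} with (a < b < c) sorted:
  d(2*x*y) includes (∂/∂x)(2*x*y) dx = (2*y) dx, which multiplied by dy ∧ dz gives (2*y) dx ∧ dy ∧ dz
  d(x*(2*x + 3*y)) includes (∂/∂x)(x*(2*x + 3*y)) dx = (4*x + 3*y) dx, which multiplied by dy ∧ dw gives (4*x + 3*y) dx ∧ dy ∧ dw
  d(2*w^2 - 2*w*y + y*z) includes (∂/∂y)(2*w^2 - 2*w*y + y*z) dy = (-2*w + z) dy, which multiplied by dz ∧ dw gives (-2*w + z) dy ∧ dz ∧ dw
Collecting like 3-forms: d(omega) = (2*y) dx ∧ dy ∧ dz + (4*x + 3*y) dx ∧ dy ∧ dw + (-2*w + z) dy ∧ dz ∧ dw.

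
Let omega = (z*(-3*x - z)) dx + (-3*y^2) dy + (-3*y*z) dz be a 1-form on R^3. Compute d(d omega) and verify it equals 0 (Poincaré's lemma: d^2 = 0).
d(d omega) = 0

Step 1: d omega = sum_{i<j} (∂f_j/∂x_i - ∂f_i/∂x_j) dx_i ∧ dx_j:
  coeff of dx ∧ dy: 0
  coeff of dx ∧ dz: 3*x + 2*z
  coeff of dy ∧ dz: -3*z
Step 2: Apply d again to each 2-form coefficient. The only possible 3-form in R^3 is dx ∧ dy ∧ dz, with coefficient
  ∂(coeff of dy∧dz)/∂x - ∂(coeff of dx∧dz)/∂y + ∂(coeff of dx∧dy)/∂z
  = ∂/∂x (-3*z) - ∂/∂y (3*x + 2*z) + ∂/∂z (0).
Each of these terms simplifies to sums of mixed partials that cancel in pairs. The result is 0 (by equality of mixed partials for smooth functions — Schwarz / Clairaut).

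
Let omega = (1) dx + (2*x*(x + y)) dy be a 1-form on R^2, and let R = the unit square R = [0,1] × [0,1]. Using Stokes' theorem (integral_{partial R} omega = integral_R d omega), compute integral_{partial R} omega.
integral_(partial R) omega = 3

Stokes: integral_partial_R omega = integral_R d omega with d omega = (∂Q/∂x - ∂P/∂y) dx ∧ dy.
  ∂Q/∂x = 4*x + 2*y
  ∂P/∂y = 0
  integrand = ∂Q/∂x - ∂P/∂y = 4*x + 2*y.
Integrating over R: integral_0^1 integral_0^1 (4*x + 2*y) dx dy = 3.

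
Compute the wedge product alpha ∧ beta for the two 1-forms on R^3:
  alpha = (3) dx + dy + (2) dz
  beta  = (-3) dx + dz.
alpha ∧ beta = (9) dx ∧ dz + (3) dx ∧ dy + (1) dy ∧ dz

Distribute the wedge, using dx_i ∧ dx_j = -dx_j ∧ dx_i and dx_i ∧ dx_i = 0. For each pair (i, j) with i < j, the coefficient of dx_i ∧ dx_j in alpha ∧ beta is (alpha_i * beta_j - alpha_j * beta_i). Collecting: alpha ∧ beta = (9) dx ∧ dz + (3) dx ∧ dy + (1) dy ∧ dz.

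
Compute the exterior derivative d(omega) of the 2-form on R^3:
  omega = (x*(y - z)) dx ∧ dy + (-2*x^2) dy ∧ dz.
d(omega) = (-5*x) dx ∧ dy ∧ dz

For a 2-form omega = sum_{i<j} g_{ij} dx_i ∧ dx_j, the exterior derivative is
  d(omega) = sum_{i<j} d(g_{ij}) ∧ dx_i ∧ dx_j = sum_{i<j, k} (∂g_{ij}/∂x_k) dx_k ∧ dx_i ∧ dx_j.
Expand each term, using dx_k ∧ dx_i ∧ dx_j = sgn(permutation) dx_{(a)} ∧ dx_{(b)} ∧ dx_{(c)} with (a < b < c) sorted:
  d(x*(y - z)) includes (∂/∂z)(x*(y - z)) dz = (-x) dz, which multiplied by dx ∧ dy gives (-x) dx ∧ dy ∧ dz
  d(-2*x^2) includes (∂/∂x)(-2*x^2) dx = (-4*x) dx, which multiplied by dy ∧ dz gives (-4*x) dx ∧ dy ∧ dz
Collecting like 3-forms: d(omega) = (-5*x) dx ∧ dy ∧ dz.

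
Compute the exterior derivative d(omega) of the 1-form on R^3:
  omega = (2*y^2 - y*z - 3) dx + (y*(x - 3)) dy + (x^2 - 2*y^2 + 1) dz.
d(omega) = (-3*y + z) dx ∧ dy + (2*x + y) dx ∧ dz + (-4*y) dy ∧ dz

For a 1-form omega = sum_i f_i dx_i, the exterior derivative is
  d(omega) = sum_{i < j} (∂f_j/∂x_i - ∂f_i/∂x_j) dx_i ∧ dx_j.
  coefficient of dx ∧ dy: ∂f_2/∂x - ∂f_1/∂y = ∂(y*(x - 3))/∂x - ∂(2*y^2 - y*z - 3)/∂y = -3*y + z
  coefficient of dx ∧ dz: ∂f_3/∂x - ∂f_1/∂z = ∂(x^2 - 2*y^2 + 1)/∂x - ∂(2*y^2 - y*z - 3)/∂z = 2*x + y
  coefficient of dy ∧ dz: ∂f_3/∂y - ∂f_2/∂z = ∂(x^2 - 2*y^2 + 1)/∂y - ∂(y*(x - 3))/∂z = -4*y
Assembling: d(omega) = (-3*y + z) dx ∧ dy + (2*x + y) dx ∧ dz + (-4*y) dy ∧ dz.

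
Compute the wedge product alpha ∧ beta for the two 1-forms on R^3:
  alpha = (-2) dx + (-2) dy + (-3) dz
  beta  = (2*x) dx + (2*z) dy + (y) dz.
alpha ∧ beta = (4*x - 4*z) dx ∧ dy + (6*x - 2*y) dx ∧ dz + (-2*y + 6*z) dy ∧ dz

Distribute the wedge, using dx_i ∧ dx_j = -dx_j ∧ dx_i and dx_i ∧ dx_i = 0. For each pair (i, j) with i < j, the coefficient of dx_i ∧ dx_j in alpha ∧ beta is (alpha_i * beta_j - alpha_j * beta_i). Collecting: alpha ∧ beta = (4*x - 4*z) dx ∧ dy + (6*x - 2*y) dx ∧ dz + (-2*y + 6*z) dy ∧ dz.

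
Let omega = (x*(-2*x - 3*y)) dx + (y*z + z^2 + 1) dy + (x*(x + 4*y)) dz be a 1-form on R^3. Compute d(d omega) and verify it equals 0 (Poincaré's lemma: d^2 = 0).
d(d omega) = 0

Step 1: d omega = sum_{i<j} (∂f_j/∂x_i - ∂f_i/∂x_j) dx_i ∧ dx_j:
  coeff of dx ∧ dy: 3*x
  coeff of dx ∧ dz: 2*x + 4*y
  coeff of dy ∧ dz: 4*x - y - 2*z
Step 2: Apply d again to each 2-form coefficient. The only possible 3-form in R^3 is dx ∧ dy ∧ dz, with coefficient
  ∂(coeff of dy∧dz)/∂x - ∂(coeff of dx∧dz)/∂y + ∂(coeff of dx∧dy)/∂z
  = ∂/∂x (4*x - y - 2*z) - ∂/∂y (2*x + 4*y) + ∂/∂z (3*x).
Each of these terms simplifies to sums of mixed partials that cancel in pairs. The result is 0 (by equality of mixed partials for smooth functions — Schwarz / Clairaut).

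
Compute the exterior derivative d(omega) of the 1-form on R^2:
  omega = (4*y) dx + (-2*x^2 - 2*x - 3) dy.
d(omega) = (-4*x - 6) dx ∧ dy

For a 1-form omega = sum_i f_i dx_i, the exterior derivative is
  d(omega) = sum_{i < j} (∂f_j/∂x_i - ∂f_i/∂x_j) dx_i ∧ dx_j.
  coefficient of dx ∧ dy: ∂f_2/∂x - ∂f_1/∂y = ∂(-2*x^2 - 2*x - 3)/∂x - ∂(4*y)/∂y = -4*x - 6
Assembling: d(omega) = (-4*x - 6) dx ∧ dy.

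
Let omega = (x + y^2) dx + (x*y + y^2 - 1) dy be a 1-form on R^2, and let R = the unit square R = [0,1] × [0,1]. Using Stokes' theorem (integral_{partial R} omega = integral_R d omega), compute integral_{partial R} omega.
integral_(partial R) omega = -1/2

Stokes: integral_partial_R omega = integral_R d omega with d omega = (∂Q/∂x - ∂P/∂y) dx ∧ dy.
  ∂Q/∂x = y
  ∂P/∂y = 2*y
  integrand = ∂Q/∂x - ∂P/∂y = -y.
Integrating over R: integral_0^1 integral_0^1 (-y) dx dy = -1/2.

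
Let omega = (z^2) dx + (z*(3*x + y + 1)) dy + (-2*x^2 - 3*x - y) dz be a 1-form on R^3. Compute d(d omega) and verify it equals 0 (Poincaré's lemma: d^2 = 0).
d(d omega) = 0

Step 1: d omega = sum_{i<j} (∂f_j/∂x_i - ∂f_i/∂x_j) dx_i ∧ dx_j:
  coeff of dx ∧ dy: 3*z
  coeff of dx ∧ dz: -4*x - 2*z - 3
  coeff of dy ∧ dz: -3*x - y - 2
Step 2: Apply d again to each 2-form coefficient. The only possible 3-form in R^3 is dx ∧ dy ∧ dz, with coefficient
  ∂(coeff of dy∧dz)/∂x - ∂(coeff of dx∧dz)/∂y + ∂(coeff of dx∧dy)/∂z
  = ∂/∂x (-3*x - y - 2) - ∂/∂y (-4*x - 2*z - 3) + ∂/∂z (3*z).
Each of these terms simplifies to sums of mixed partials that cancel in pairs. The result is 0 (by equality of mixed partials for smooth functions — Schwarz / Clairaut).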